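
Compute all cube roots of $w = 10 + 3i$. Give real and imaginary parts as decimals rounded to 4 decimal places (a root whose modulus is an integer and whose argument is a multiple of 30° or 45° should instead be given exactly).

|w| = sqrt(109) ≈ 10.440307, arg(w) ≈ 16.699244°
Root modulus = sqrt(109)^(1/3) ≈ 2.185602
Root arguments: θ_k = (arg(w) + 360°k)/3 for k = 0, 1, ..., 2
Compute each root as (root modulus)(cos θ_k + i sin θ_k) using full-precision intermediates, then round to 4 decimal places.
Roots: 2.1753 + 0.2120i, -1.2712 + 1.7779i, -0.9040 - 1.9899i


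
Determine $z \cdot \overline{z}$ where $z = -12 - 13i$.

z * conjugate(z) = |z|^2 = a^2 + b^2
= (-12)^2 + (-13)^2 = 313


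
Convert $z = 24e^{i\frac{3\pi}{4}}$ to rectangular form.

a = r cos θ = 24 * -sqrt(2)/2 = -12*sqrt(2)
b = r sin θ = 24 * sqrt(2)/2 = 12*sqrt(2)
z = -12*sqrt(2) + 12*sqrt(2)i


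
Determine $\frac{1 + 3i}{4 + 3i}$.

Multiply numerator and denominator by conjugate (4 - 3i):
= (1 + 3i)(4 - 3i) / (4^2 + 3^2)
= (13 + 9i) / 25
= 13/25 + (9/25)i


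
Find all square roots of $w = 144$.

|w| = 144, arg(w) = 0°
Root modulus = 144^(1/2) = 12
Root arguments: θ_k = (0° + 360°k)/2 for k = 0, 1, ..., 1
Roots: 12, -12


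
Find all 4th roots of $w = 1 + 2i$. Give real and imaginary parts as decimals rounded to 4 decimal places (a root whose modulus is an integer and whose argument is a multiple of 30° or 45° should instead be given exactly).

|w| = sqrt(5) ≈ 2.236068, arg(w) ≈ 63.434949°
Root modulus = sqrt(5)^(1/4) ≈ 1.222845
Root arguments: θ_k = (arg(w) + 360°k)/4 for k = 0, 1, ..., 3
Compute each root as (root modulus)(cos θ_k + i sin θ_k) using full-precision intermediates, then round to 4 decimal places.
Roots: 1.1763 + 0.3342i, -0.3342 + 1.1763i, -1.1763 - 0.3342i, 0.3342 - 1.1763i


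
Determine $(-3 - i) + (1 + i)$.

(-3 + 1) + (-1 + 1)i = -2


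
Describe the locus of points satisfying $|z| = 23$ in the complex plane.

|z| = 23 means sqrt(x^2 + y^2) = 23
This is a circle of radius 23 centered at the origin


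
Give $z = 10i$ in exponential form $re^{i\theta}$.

r = |z| = sqrt((0)^2 + (10)^2) = sqrt(0 + 100) = sqrt(100) = 10
a = 0 and b > 0, so z lies on the positive imaginary axis: θ = 90° = π/2
z = 10e^(i*π/2)


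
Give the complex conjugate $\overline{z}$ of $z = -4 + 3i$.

If z = a + bi, then conjugate(z) = a - bi
conjugate(-4 + 3i) = -4 - 3i


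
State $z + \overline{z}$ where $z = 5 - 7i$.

z + conjugate(z) = (a + bi) + (a - bi) = 2a
= 2 * 5 = 10


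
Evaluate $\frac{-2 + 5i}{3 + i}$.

Multiply numerator and denominator by conjugate (3 - i):
= (-2 + 5i)(3 - i) / (3^2 + 1^2)
= (-1 + 17i) / 10
= -1/10 + (17/10)i


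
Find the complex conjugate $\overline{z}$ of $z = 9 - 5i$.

If z = a + bi, then conjugate(z) = a - bi
conjugate(9 - 5i) = 9 + 5i


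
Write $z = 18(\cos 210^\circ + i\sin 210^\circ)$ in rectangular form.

a = r cos θ = 18 * -sqrt(3)/2 = -9*sqrt(3)
b = r sin θ = 18 * -1/2 = -9
z = -9*sqrt(3) - 9i


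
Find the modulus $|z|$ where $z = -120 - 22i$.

|z| = sqrt(a^2 + b^2) = sqrt((-120)^2 + (-22)^2) = sqrt(14884) = 122


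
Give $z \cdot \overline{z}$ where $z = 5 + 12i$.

z * conjugate(z) = |z|^2 = a^2 + b^2
= 5^2 + 12^2 = 169


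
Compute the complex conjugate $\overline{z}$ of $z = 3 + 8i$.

If z = a + bi, then conjugate(z) = a - bi
conjugate(3 + 8i) = 3 - 8i


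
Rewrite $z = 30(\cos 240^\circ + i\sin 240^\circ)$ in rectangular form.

a = r cos θ = 30 * -1/2 = -15
b = r sin θ = 30 * -sqrt(3)/2 = -15*sqrt(3)
z = -15 - 15*sqrt(3)i


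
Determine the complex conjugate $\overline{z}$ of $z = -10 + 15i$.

If z = a + bi, then conjugate(z) = a - bi
conjugate(-10 + 15i) = -10 - 15i


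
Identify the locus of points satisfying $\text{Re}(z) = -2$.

Re(z) = x where z = x + yi; the equation x = -2 is satisfied by all points with that x-coordinate
Locus: Vertical line x = -2


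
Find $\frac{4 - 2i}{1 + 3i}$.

Multiply numerator and denominator by conjugate (1 - 3i):
= (4 - 2i)(1 - 3i) / (1^2 + 3^2)
= (-2 - 14i) / 10
Divide through by 2: (-1 - 7i) / 5
= -1/5 - (7/5)i


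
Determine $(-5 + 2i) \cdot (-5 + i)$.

(a1*a2 - b1*b2) + (a1*b2 + b1*a2)i
= (25 - 2) + (-5 + (-10))i
= 23 - 15i


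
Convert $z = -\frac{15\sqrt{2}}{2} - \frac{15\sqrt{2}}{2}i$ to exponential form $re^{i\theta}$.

r = |z| = sqrt((-15*sqrt(2)/2)^2 + (-15*sqrt(2)/2)^2) = sqrt(225/2 + 225/2) = sqrt(225) = 15
θ = arctan(b/a) = arctan(-10.6066/-10.6066) (quadrant-adjusted) = -135° = -3π/4
z = 15e^(-i*3π/4)


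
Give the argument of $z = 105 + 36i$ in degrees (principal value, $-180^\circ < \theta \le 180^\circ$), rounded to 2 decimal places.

θ = arctan(b/a) = arctan(36/105) (quadrant-adjusted) = 18.92°


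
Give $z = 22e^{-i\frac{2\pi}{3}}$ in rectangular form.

a = r cos θ = 22 * -1/2 = -11
b = r sin θ = 22 * -sqrt(3)/2 = -11*sqrt(3)
z = -11 - 11*sqrt(3)i


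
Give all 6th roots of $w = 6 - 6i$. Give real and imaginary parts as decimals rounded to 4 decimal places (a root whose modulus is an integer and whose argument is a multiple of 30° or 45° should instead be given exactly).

|w| = sqrt(72) ≈ 8.485281, arg(w) = 315°
Root modulus = sqrt(72)^(1/6) ≈ 1.428163
Root arguments: θ_k = (315° + 360°k)/6 for k = 0, 1, ..., 5
Compute each root as (root modulus)(cos θ_k + i sin θ_k) using full-precision intermediates, then round to 4 decimal places.
Roots: 0.8694 + 1.1330i, -0.5465 + 1.3195i, -1.4159 + 0.1864i, -0.8694 - 1.1330i, 0.5465 - 1.3195i, 1.4159 - 0.1864i


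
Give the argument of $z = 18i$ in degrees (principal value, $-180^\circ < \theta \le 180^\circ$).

a = 0 and b > 0, so z lies on the positive imaginary axis: θ = 90°


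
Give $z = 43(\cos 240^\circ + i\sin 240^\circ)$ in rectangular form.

a = r cos θ = 43 * -1/2 = -43/2
b = r sin θ = 43 * -sqrt(3)/2 = -43*sqrt(3)/2
z = -43/2 - (43*sqrt(3)/2)i


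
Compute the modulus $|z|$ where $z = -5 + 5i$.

|z| = sqrt(a^2 + b^2) = sqrt((-5)^2 + 5^2) = sqrt(50) = sqrt(50)


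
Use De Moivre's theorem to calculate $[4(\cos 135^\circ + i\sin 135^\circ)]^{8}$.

By De Moivre: z^n = r^n(cos(nθ) + i sin(nθ))
= 4^8(cos(8*135°) + i sin(8*135°))
= 65536(cos 0° + i sin 0°)
= 65536


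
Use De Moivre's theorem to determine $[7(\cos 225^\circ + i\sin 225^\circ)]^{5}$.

By De Moivre: z^n = r^n(cos(nθ) + i sin(nθ))
= 7^5(cos(5*225°) + i sin(5*225°))
= 16807(cos 45° + i sin 45°)
= 16807*sqrt(2)/2 + (16807*sqrt(2)/2)i


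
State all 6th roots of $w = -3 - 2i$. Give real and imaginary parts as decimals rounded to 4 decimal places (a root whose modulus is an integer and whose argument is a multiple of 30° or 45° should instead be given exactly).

|w| = sqrt(13) ≈ 3.605551, arg(w) ≈ 213.690068°
Root modulus = sqrt(13)^(1/6) ≈ 1.238308
Root arguments: θ_k = (arg(w) + 360°k)/6 for k = 0, 1, ..., 5
Compute each root as (root modulus)(cos θ_k + i sin θ_k) using full-precision intermediates, then round to 4 decimal places.
Roots: 1.0067 + 0.7211i, -0.1212 + 1.2324i, -1.1278 + 0.5113i, -1.0067 - 0.7211i, 0.1212 - 1.2324i, 1.1278 - 0.5113i


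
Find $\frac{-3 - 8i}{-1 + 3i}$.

Multiply numerator and denominator by conjugate (-1 - 3i):
= (-3 - 8i)(-1 - 3i) / ((-1)^2 + 3^2)
= (-21 + 17i) / 10
= -21/10 + (17/10)i


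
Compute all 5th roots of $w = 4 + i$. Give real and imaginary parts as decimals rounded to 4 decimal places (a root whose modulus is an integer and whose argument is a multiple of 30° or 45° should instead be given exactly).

|w| = sqrt(17) ≈ 4.123106, arg(w) ≈ 14.036243°
Root modulus = sqrt(17)^(1/5) ≈ 1.327532
Root arguments: θ_k = (arg(w) + 360°k)/5 for k = 0, 1, ..., 4
Compute each root as (root modulus)(cos θ_k + i sin θ_k) using full-precision intermediates, then round to 4 decimal places.
Roots: 1.3259 + 0.0650i, 0.3479 + 1.2811i, -1.1109 + 0.7268i, -1.0345 - 0.8320i, 0.4716 - 1.2410i


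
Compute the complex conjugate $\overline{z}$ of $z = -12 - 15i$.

If z = a + bi, then conjugate(z) = a - bi
conjugate(-12 - 15i) = -12 + 15i


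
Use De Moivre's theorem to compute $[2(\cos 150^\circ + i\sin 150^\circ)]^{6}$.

By De Moivre: z^n = r^n(cos(nθ) + i sin(nθ))
= 2^6(cos(6*150°) + i sin(6*150°))
= 64(cos 180° + i sin 180°)
= -64


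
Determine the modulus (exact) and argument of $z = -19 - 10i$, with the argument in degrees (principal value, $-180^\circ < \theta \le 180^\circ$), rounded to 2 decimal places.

|z| = sqrt((-19)^2 + (-10)^2) = sqrt(461)
arg(z) = arctan(b/a) = arctan(-10/-19) (quadrant-adjusted) = -152.24°


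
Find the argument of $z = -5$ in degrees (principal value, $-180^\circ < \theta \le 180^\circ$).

b = 0 and a < 0, so z lies on the negative real axis: θ = 180°


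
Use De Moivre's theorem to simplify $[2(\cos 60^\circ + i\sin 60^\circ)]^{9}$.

By De Moivre: z^n = r^n(cos(nθ) + i sin(nθ))
= 2^9(cos(9*60°) + i sin(9*60°))
= 512(cos 180° + i sin 180°)
= -512


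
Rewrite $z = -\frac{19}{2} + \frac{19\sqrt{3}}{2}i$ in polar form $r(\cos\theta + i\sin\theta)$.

r = |z| = sqrt(a^2 + b^2) = sqrt((-19/2)^2 + (19*sqrt(3)/2)^2) = sqrt(361/4 + 1083/4) = sqrt(361) = 19
θ = arctan(b/a) = arctan(16.4545/-9.5) (quadrant-adjusted) = 120°
z = 19(cos 120° + i sin 120°)


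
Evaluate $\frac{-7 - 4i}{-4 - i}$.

Multiply numerator and denominator by conjugate (-4 + i):
= (-7 - 4i)(-4 + i) / ((-4)^2 + (-1)^2)
= (32 + 9i) / 17
= 32/17 + (9/17)i


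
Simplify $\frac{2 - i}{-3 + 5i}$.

Multiply numerator and denominator by conjugate (-3 - 5i):
= (2 - i)(-3 - 5i) / ((-3)^2 + 5^2)
= (-11 - 7i) / 34
= -11/34 - (7/34)i


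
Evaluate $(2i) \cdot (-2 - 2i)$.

(a1*a2 - b1*b2) + (a1*b2 + b1*a2)i
= (0 - (-4)) + (0 + (-4))i
= 4 - 4i


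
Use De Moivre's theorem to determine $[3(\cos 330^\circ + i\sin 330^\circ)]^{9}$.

By De Moivre: z^n = r^n(cos(nθ) + i sin(nθ))
= 3^9(cos(9*330°) + i sin(9*330°))
= 19683(cos 90° + i sin 90°)
= 19683i


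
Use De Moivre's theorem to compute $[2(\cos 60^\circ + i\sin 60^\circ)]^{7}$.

By De Moivre: z^n = r^n(cos(nθ) + i sin(nθ))
= 2^7(cos(7*60°) + i sin(7*60°))
= 128(cos 60° + i sin 60°)
= 64 + 64*sqrt(3)i


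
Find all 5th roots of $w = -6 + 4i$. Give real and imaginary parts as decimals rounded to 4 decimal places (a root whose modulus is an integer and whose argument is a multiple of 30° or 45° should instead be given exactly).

|w| = sqrt(52) ≈ 7.211103, arg(w) ≈ 146.309932°
Root modulus = sqrt(52)^(1/5) ≈ 1.484569
Root arguments: θ_k = (arg(w) + 360°k)/5 for k = 0, 1, ..., 4
Compute each root as (root modulus)(cos θ_k + i sin θ_k) using full-precision intermediates, then round to 4 decimal places.
Roots: 1.2951 + 0.7257i, -0.2899 + 1.4560i, -1.4743 + 0.1742i, -0.6212 - 1.3483i, 1.0904 - 1.0075i


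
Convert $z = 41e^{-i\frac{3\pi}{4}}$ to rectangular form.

a = r cos θ = 41 * -sqrt(2)/2 = -41*sqrt(2)/2
b = r sin θ = 41 * -sqrt(2)/2 = -41*sqrt(2)/2
z = -41*sqrt(2)/2 - (41*sqrt(2)/2)i


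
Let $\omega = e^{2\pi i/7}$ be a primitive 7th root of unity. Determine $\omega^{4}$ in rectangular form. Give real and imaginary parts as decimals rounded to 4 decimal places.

ω^4 = e^(2πi·4/7) = e^(i·8π/7)
= cos(8π/7) + i sin(8π/7)
= -0.9010 - 0.4339i


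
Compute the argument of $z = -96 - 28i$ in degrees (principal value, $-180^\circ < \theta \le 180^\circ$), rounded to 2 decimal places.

θ = arctan(b/a) = arctan(-28/-96) (quadrant-adjusted) = -163.74°


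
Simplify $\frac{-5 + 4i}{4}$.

Divisor is real, so divide each part by 4:
= -5/4 + i


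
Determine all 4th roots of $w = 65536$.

|w| = 65536, arg(w) = 0°
Root modulus = 65536^(1/4) = 16
Root arguments: θ_k = (0° + 360°k)/4 for k = 0, 1, ..., 3
Roots: 16, 16i, -16, -16i


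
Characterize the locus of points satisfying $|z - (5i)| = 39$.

|z - z0| = r describes a circle centered at z0 with radius r
Here z0 = 5i and r = 39
Locus: Circle centered at (0, 5) with radius 39


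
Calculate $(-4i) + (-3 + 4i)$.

(0 + (-3)) + (-4 + 4)i = -3


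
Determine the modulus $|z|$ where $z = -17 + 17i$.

|z| = sqrt(a^2 + b^2) = sqrt((-17)^2 + 17^2) = sqrt(578) = sqrt(578)


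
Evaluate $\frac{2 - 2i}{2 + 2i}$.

Multiply numerator and denominator by conjugate (2 - 2i):
= (2 - 2i)(2 - 2i) / (2^2 + 2^2)
= (-8i) / 8
= -i


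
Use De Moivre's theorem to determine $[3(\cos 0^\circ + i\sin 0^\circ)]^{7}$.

By De Moivre: z^n = r^n(cos(nθ) + i sin(nθ))
= 3^7(cos(7*0°) + i sin(7*0°))
= 2187(cos 0° + i sin 0°)
= 2187


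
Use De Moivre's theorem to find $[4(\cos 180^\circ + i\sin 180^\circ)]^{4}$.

By De Moivre: z^n = r^n(cos(nθ) + i sin(nθ))
= 4^4(cos(4*180°) + i sin(4*180°))
= 256(cos 0° + i sin 0°)
= 256


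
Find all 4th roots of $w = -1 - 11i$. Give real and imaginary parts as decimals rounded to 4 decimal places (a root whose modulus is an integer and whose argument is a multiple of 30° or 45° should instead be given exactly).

|w| = sqrt(122) ≈ 11.045361, arg(w) ≈ 264.805571°
Root modulus = sqrt(122)^(1/4) ≈ 1.823035
Root arguments: θ_k = (arg(w) + 360°k)/4 for k = 0, 1, ..., 3
Compute each root as (root modulus)(cos θ_k + i sin θ_k) using full-precision intermediates, then round to 4 decimal places.
Roots: 0.7356 + 1.6680i, -1.6680 + 0.7356i, -0.7356 - 1.6680i, 1.6680 - 0.7356i


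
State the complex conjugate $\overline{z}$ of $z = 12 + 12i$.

If z = a + bi, then conjugate(z) = a - bi
conjugate(12 + 12i) = 12 - 12i


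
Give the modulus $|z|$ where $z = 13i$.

|z| = sqrt(a^2 + b^2) = sqrt(0^2 + 13^2) = sqrt(169) = 13


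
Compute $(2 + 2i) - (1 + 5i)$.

(2 - 1) + (2 - 5)i = 1 - 3i


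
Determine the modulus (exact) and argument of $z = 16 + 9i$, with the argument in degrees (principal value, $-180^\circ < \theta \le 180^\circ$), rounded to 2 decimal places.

|z| = sqrt(16^2 + 9^2) = sqrt(337)
arg(z) = arctan(b/a) = arctan(9/16) (quadrant-adjusted) = 29.36°


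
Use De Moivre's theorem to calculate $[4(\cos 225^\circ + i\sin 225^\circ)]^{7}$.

By De Moivre: z^n = r^n(cos(nθ) + i sin(nθ))
= 4^7(cos(7*225°) + i sin(7*225°))
= 16384(cos 135° + i sin 135°)
= -8192*sqrt(2) + 8192*sqrt(2)i


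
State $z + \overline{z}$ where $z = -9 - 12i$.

z + conjugate(z) = (a + bi) + (a - bi) = 2a
= 2 * (-9) = -18


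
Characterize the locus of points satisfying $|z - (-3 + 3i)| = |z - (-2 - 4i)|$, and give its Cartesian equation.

|z - z1| = |z - z2| means z is equidistant from z1 and z2,
i.e. the perpendicular bisector of the segment from (-3, 3) to (-2, -4) (midpoint (-5/2, -1/2)).
With z = x + yi, square both sides:
(x - (-3))^2 + (y - 3)^2 = (x - (-2))^2 + (y - (-4))^2
The x^2 and y^2 terms cancel: 2x + (-14)y = 20 - 18 = 2
Simplify: x - 7y = 1
Locus: Perpendicular bisector of the segment from (-3, 3) to (-2, -4): the line x - 7y = 1


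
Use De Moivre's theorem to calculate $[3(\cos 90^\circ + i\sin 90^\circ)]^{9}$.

By De Moivre: z^n = r^n(cos(nθ) + i sin(nθ))
= 3^9(cos(9*90°) + i sin(9*90°))
= 19683(cos 90° + i sin 90°)
= 19683i


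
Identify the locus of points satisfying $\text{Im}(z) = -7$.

Im(z) = y where z = x + yi; the equation y = -7 is satisfied by all points with that y-coordinate
Locus: Horizontal line y = -7


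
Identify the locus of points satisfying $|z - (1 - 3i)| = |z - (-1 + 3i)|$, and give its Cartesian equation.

|z - z1| = |z - z2| means z is equidistant from z1 and z2,
i.e. the perpendicular bisector of the segment from (1, -3) to (-1, 3) (midpoint (0, 0)).
With z = x + yi, square both sides:
(x - 1)^2 + (y - (-3))^2 = (x - (-1))^2 + (y - 3)^2
The x^2 and y^2 terms cancel: -4x + 12y = 10 - 10 = 0
Simplify: x - 3y = 0
Locus: Perpendicular bisector of the segment from (1, -3) to (-1, 3): the line x - 3y = 0


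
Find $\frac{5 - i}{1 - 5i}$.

Multiply numerator and denominator by conjugate (1 + 5i):
= (5 - i)(1 + 5i) / (1^2 + (-5)^2)
= (10 + 24i) / 26
Divide through by 2: (5 + 12i) / 13
= 5/13 + (12/13)i


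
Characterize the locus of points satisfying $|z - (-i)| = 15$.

|z - z0| = r describes a circle centered at z0 with radius r
Here z0 = -i and r = 15
Locus: Circle centered at (0, -1) with radius 15


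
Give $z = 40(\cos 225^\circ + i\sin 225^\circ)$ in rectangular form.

a = r cos θ = 40 * -sqrt(2)/2 = -20*sqrt(2)
b = r sin θ = 40 * -sqrt(2)/2 = -20*sqrt(2)
z = -20*sqrt(2) - 20*sqrt(2)i


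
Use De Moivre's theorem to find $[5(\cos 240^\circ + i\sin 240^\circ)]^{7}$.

By De Moivre: z^n = r^n(cos(nθ) + i sin(nθ))
= 5^7(cos(7*240°) + i sin(7*240°))
= 78125(cos 240° + i sin 240°)
= -78125/2 - (78125*sqrt(3)/2)i


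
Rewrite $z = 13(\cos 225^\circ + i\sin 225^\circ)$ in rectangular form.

a = r cos θ = 13 * -sqrt(2)/2 = -13*sqrt(2)/2
b = r sin θ = 13 * -sqrt(2)/2 = -13*sqrt(2)/2
z = -13*sqrt(2)/2 - (13*sqrt(2)/2)i


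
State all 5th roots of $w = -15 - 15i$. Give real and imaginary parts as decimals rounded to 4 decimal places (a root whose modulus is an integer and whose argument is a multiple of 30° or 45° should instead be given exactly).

|w| = sqrt(450) ≈ 21.213203, arg(w) = 225°
Root modulus = sqrt(450)^(1/5) ≈ 1.842134
Root arguments: θ_k = (225° + 360°k)/5 for k = 0, 1, ..., 4
Compute each root as (root modulus)(cos θ_k + i sin θ_k) using full-precision intermediates, then round to 4 decimal places.
Roots: 1.3026 + 1.3026i, -0.8363 + 1.6414i, -1.8195 - 0.2882i, -0.2882 - 1.8195i, 1.6414 - 0.8363i


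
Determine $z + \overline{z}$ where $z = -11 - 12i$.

z + conjugate(z) = (a + bi) + (a - bi) = 2a
= 2 * (-11) = -22


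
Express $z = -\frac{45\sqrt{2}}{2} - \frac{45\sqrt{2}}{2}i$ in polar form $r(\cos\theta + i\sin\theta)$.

r = |z| = sqrt(a^2 + b^2) = sqrt((-45*sqrt(2)/2)^2 + (-45*sqrt(2)/2)^2) = sqrt(2025/2 + 2025/2) = sqrt(2025) = 45
θ = arctan(b/a) = arctan(-31.8198/-31.8198) (quadrant-adjusted) = 225°
z = 45(cos 225° + i sin 225°)


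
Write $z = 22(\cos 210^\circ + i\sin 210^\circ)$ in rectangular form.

a = r cos θ = 22 * -sqrt(3)/2 = -11*sqrt(3)
b = r sin θ = 22 * -1/2 = -11
z = -11*sqrt(3) - 11i


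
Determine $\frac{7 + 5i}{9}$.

Divisor is real, so divide each part by 9:
= 7/9 + (5/9)i


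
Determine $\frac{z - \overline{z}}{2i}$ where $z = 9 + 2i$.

z - conjugate(z) = 2bi
(z - conjugate(z))/(2i) = 2bi/(2i) = b = 2


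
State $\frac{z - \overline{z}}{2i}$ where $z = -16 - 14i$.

z - conjugate(z) = 2bi
(z - conjugate(z))/(2i) = 2bi/(2i) = b = -14


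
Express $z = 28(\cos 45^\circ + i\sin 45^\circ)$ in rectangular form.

a = r cos θ = 28 * sqrt(2)/2 = 14*sqrt(2)
b = r sin θ = 28 * sqrt(2)/2 = 14*sqrt(2)
z = 14*sqrt(2) + 14*sqrt(2)i


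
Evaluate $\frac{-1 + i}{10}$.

Divisor is real, so divide each part by 10:
= -1/10 + (1/10)i


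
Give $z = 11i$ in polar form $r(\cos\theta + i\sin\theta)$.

r = |z| = sqrt(a^2 + b^2) = sqrt((0)^2 + (11)^2) = sqrt(0 + 121) = sqrt(121) = 11
a = 0 and b > 0, so z lies on the positive imaginary axis: θ = 90°
z = 11(cos 90° + i sin 90°)


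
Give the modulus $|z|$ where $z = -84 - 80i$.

|z| = sqrt(a^2 + b^2) = sqrt((-84)^2 + (-80)^2) = sqrt(13456) = 116


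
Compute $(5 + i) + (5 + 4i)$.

(5 + 5) + (1 + 4)i = 10 + 5i


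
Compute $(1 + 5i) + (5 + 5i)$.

(1 + 5) + (5 + 5)i = 6 + 10i


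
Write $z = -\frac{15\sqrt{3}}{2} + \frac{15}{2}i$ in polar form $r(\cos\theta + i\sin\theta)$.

r = |z| = sqrt(a^2 + b^2) = sqrt((-15*sqrt(3)/2)^2 + (15/2)^2) = sqrt(675/4 + 225/4) = sqrt(225) = 15
θ = arctan(b/a) = arctan(7.5/-12.9904) (quadrant-adjusted) = 150°
z = 15(cos 150° + i sin 150°)


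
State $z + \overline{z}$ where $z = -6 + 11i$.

z + conjugate(z) = (a + bi) + (a - bi) = 2a
= 2 * (-6) = -12


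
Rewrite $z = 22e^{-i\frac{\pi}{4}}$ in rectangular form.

a = r cos θ = 22 * sqrt(2)/2 = 11*sqrt(2)
b = r sin θ = 22 * -sqrt(2)/2 = -11*sqrt(2)
z = 11*sqrt(2) - 11*sqrt(2)i


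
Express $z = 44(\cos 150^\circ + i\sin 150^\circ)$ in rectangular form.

a = r cos θ = 44 * -sqrt(3)/2 = -22*sqrt(3)
b = r sin θ = 44 * 1/2 = 22
z = -22*sqrt(3) + 22i


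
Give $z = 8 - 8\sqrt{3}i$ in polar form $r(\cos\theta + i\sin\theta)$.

r = |z| = sqrt(a^2 + b^2) = sqrt((8)^2 + (-8*sqrt(3))^2) = sqrt(64 + 192) = sqrt(256) = 16
θ = arctan(b/a) = arctan(-13.8564/8) (quadrant-adjusted) = 300°
z = 16(cos 300° + i sin 300°)


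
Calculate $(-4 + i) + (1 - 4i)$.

(-4 + 1) + (1 + (-4))i = -3 - 3i


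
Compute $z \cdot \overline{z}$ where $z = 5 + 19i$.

z * conjugate(z) = |z|^2 = a^2 + b^2
= 5^2 + 19^2 = 386


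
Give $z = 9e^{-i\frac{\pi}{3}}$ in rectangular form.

a = r cos θ = 9 * 1/2 = 9/2
b = r sin θ = 9 * -sqrt(3)/2 = -9*sqrt(3)/2
z = 9/2 - (9*sqrt(3)/2)i


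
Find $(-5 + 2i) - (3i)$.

(-5 - 0) + (2 - 3)i = -5 - i


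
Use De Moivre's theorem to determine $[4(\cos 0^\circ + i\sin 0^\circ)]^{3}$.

By De Moivre: z^n = r^n(cos(nθ) + i sin(nθ))
= 4^3(cos(3*0°) + i sin(3*0°))
= 64(cos 0° + i sin 0°)
= 64


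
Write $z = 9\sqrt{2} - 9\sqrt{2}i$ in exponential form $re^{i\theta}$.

r = |z| = sqrt((9*sqrt(2))^2 + (-9*sqrt(2))^2) = sqrt(162 + 162) = sqrt(324) = 18
θ = arctan(b/a) = arctan(-12.7279/12.7279) (quadrant-adjusted) = -45° = -π/4
z = 18e^(-i*π/4)


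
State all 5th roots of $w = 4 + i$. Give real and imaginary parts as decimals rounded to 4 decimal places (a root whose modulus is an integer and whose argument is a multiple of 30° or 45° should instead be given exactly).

|w| = sqrt(17) ≈ 4.123106, arg(w) ≈ 14.036243°
Root modulus = sqrt(17)^(1/5) ≈ 1.327532
Root arguments: θ_k = (arg(w) + 360°k)/5 for k = 0, 1, ..., 4
Compute each root as (root modulus)(cos θ_k + i sin θ_k) using full-precision intermediates, then round to 4 decimal places.
Roots: 1.3259 + 0.0650i, 0.3479 + 1.2811i, -1.1109 + 0.7268i, -1.0345 - 0.8320i, 0.4716 - 1.2410i


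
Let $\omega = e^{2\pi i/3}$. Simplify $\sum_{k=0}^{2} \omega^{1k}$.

Let ζ = ω^1 = e^(2πi·1/3). Since 3 ∤ 1, ζ ≠ 1.
Sum = Σ_{k=0}^{2} ζ^k = (ζ^3 - 1)/(ζ - 1) = (ω^{1·3} - 1)/(ζ - 1) = (1 - 1)/(ζ - 1) = 0


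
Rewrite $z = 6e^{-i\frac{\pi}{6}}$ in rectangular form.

a = r cos θ = 6 * sqrt(3)/2 = 3*sqrt(3)
b = r sin θ = 6 * -1/2 = -3
z = 3*sqrt(3) - 3i


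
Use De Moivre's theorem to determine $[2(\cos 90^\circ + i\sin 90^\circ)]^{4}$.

By De Moivre: z^n = r^n(cos(nθ) + i sin(nθ))
= 2^4(cos(4*90°) + i sin(4*90°))
= 16(cos 0° + i sin 0°)
= 16


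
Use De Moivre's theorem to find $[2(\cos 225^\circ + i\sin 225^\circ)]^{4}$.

By De Moivre: z^n = r^n(cos(nθ) + i sin(nθ))
= 2^4(cos(4*225°) + i sin(4*225°))
= 16(cos 180° + i sin 180°)
= -16


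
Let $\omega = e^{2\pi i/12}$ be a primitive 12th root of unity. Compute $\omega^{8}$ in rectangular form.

ω^8 = e^(2πi·8/12) = e^(i·4π/3)
= cos(4π/3) + i sin(4π/3)
= -1/2 - (sqrt(3)/2)i


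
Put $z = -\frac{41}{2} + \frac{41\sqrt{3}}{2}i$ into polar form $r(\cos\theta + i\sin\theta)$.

r = |z| = sqrt(a^2 + b^2) = sqrt((-41/2)^2 + (41*sqrt(3)/2)^2) = sqrt(1681/4 + 5043/4) = sqrt(1681) = 41
θ = arctan(b/a) = arctan(35.507/-20.5) (quadrant-adjusted) = 120°
z = 41(cos 120° + i sin 120°)


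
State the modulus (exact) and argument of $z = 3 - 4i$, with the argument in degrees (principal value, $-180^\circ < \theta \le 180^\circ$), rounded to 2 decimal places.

|z| = sqrt(3^2 + (-4)^2) = 5
arg(z) = arctan(b/a) = arctan(-4/3) (quadrant-adjusted) = -53.13°


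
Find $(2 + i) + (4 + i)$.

(2 + 4) + (1 + 1)i = 6 + 2i


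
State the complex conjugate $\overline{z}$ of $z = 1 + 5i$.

If z = a + bi, then conjugate(z) = a - bi
conjugate(1 + 5i) = 1 - 5i


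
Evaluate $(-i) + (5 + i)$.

(0 + 5) + (-1 + 1)i = 5


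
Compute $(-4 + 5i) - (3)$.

(-4 - 3) + (5 - 0)i = -7 + 5i


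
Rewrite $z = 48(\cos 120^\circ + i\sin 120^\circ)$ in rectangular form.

a = r cos θ = 48 * -1/2 = -24
b = r sin θ = 48 * sqrt(3)/2 = 24*sqrt(3)
z = -24 + 24*sqrt(3)i


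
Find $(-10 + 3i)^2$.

(a + bi)^2 = a^2 - b^2 + 2abi
= (-10)^2 - 3^2 + 2*(-10)*3i
= 91 - 60i


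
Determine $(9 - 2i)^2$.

(a + bi)^2 = a^2 - b^2 + 2abi
= 9^2 - (-2)^2 + 2*9*(-2)i
= 77 - 36i


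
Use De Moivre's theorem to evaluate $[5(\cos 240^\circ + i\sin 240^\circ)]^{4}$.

By De Moivre: z^n = r^n(cos(nθ) + i sin(nθ))
= 5^4(cos(4*240°) + i sin(4*240°))
= 625(cos 240° + i sin 240°)
= -625/2 - (625*sqrt(3)/2)i


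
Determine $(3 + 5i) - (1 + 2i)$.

(3 - 1) + (5 - 2)i = 2 + 3i


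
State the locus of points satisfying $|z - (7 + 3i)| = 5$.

|z - z0| = r describes a circle centered at z0 with radius r
Here z0 = 7 + 3i and r = 5
Locus: Circle centered at (7, 3) with radius 5


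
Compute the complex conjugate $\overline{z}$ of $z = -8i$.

If z = a + bi, then conjugate(z) = a - bi
conjugate(-8i) = 8i


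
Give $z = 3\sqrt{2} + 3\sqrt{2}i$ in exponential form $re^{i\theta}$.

r = |z| = sqrt((3*sqrt(2))^2 + (3*sqrt(2))^2) = sqrt(18 + 18) = sqrt(36) = 6
θ = arctan(b/a) = arctan(4.2426/4.2426) (quadrant-adjusted) = 45° = π/4
z = 6e^(i*π/4)


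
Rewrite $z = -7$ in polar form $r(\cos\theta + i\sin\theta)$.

r = |z| = sqrt(a^2 + b^2) = sqrt((-7)^2 + (0)^2) = sqrt(49 + 0) = sqrt(49) = 7
b = 0 and a < 0, so z lies on the negative real axis: θ = 180°
z = 7(cos 180° + i sin 180°)


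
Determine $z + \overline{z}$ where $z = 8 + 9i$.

z + conjugate(z) = (a + bi) + (a - bi) = 2a
= 2 * 8 = 16


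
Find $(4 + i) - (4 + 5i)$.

(4 - 4) + (1 - 5)i = -4i


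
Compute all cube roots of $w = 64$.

|w| = 64, arg(w) = 0°
Root modulus = 64^(1/3) = 4
Root arguments: θ_k = (0° + 360°k)/3 for k = 0, 1, ..., 2
Roots: 4, -2 + 2*sqrt(3)i, -2 - 2*sqrt(3)i


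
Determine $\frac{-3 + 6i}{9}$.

Divisor is real, so divide each part by 9:
= -1/3 + (2/3)i


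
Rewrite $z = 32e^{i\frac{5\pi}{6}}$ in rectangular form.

a = r cos θ = 32 * -sqrt(3)/2 = -16*sqrt(3)
b = r sin θ = 32 * 1/2 = 16
z = -16*sqrt(3) + 16i


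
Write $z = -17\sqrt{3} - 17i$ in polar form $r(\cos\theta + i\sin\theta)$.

r = |z| = sqrt(a^2 + b^2) = sqrt((-17*sqrt(3))^2 + (-17)^2) = sqrt(867 + 289) = sqrt(1156) = 34
θ = arctan(b/a) = arctan(-17/-29.4449) (quadrant-adjusted) = 210°
z = 34(cos 210° + i sin 210°)


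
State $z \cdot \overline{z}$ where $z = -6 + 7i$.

z * conjugate(z) = |z|^2 = a^2 + b^2
= (-6)^2 + 7^2 = 85


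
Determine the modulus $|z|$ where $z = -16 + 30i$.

|z| = sqrt(a^2 + b^2) = sqrt((-16)^2 + 30^2) = sqrt(1156) = 34


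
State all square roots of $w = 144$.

|w| = 144, arg(w) = 0°
Root modulus = 144^(1/2) = 12
Root arguments: θ_k = (0° + 360°k)/2 for k = 0, 1, ..., 1
Roots: 12, -12


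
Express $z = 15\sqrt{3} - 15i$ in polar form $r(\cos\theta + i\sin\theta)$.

r = |z| = sqrt(a^2 + b^2) = sqrt((15*sqrt(3))^2 + (-15)^2) = sqrt(675 + 225) = sqrt(900) = 30
θ = arctan(b/a) = arctan(-15/25.9808) (quadrant-adjusted) = 330°
z = 30(cos 330° + i sin 330°)


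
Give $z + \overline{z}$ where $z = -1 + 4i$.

z + conjugate(z) = (a + bi) + (a - bi) = 2a
= 2 * (-1) = -2


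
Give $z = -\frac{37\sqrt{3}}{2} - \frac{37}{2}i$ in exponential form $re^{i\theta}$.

r = |z| = sqrt((-37*sqrt(3)/2)^2 + (-37/2)^2) = sqrt(4107/4 + 1369/4) = sqrt(1369) = 37
θ = arctan(b/a) = arctan(-18.5/-32.0429) (quadrant-adjusted) = 210° = 7π/6
z = 37e^(i*7π/6)


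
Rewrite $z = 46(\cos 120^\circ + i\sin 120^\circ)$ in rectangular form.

a = r cos θ = 46 * -1/2 = -23
b = r sin θ = 46 * sqrt(3)/2 = 23*sqrt(3)
z = -23 + 23*sqrt(3)i


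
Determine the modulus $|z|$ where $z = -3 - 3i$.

|z| = sqrt(a^2 + b^2) = sqrt((-3)^2 + (-3)^2) = sqrt(18) = sqrt(18)


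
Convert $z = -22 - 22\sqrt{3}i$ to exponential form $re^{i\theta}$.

r = |z| = sqrt((-22)^2 + (-22*sqrt(3))^2) = sqrt(484 + 1452) = sqrt(1936) = 44
θ = arctan(b/a) = arctan(-38.1051/-22) (quadrant-adjusted) = -120° = -2π/3
z = 44e^(-i*2π/3)


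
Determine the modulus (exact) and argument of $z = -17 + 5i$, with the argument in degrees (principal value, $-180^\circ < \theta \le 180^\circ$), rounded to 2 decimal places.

|z| = sqrt((-17)^2 + 5^2) = sqrt(314)
arg(z) = arctan(b/a) = arctan(5/-17) (quadrant-adjusted) = 163.61°


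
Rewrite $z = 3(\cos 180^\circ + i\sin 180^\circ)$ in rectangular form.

a = r cos θ = 3 * -1 = -3
b = r sin θ = 3 * 0 = 0
z = -3


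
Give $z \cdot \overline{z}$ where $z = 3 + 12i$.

z * conjugate(z) = |z|^2 = a^2 + b^2
= 3^2 + 12^2 = 153


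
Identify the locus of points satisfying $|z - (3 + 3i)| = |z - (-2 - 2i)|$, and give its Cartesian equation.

|z - z1| = |z - z2| means z is equidistant from z1 and z2,
i.e. the perpendicular bisector of the segment from (3, 3) to (-2, -2) (midpoint (1/2, 1/2)).
With z = x + yi, square both sides:
(x - 3)^2 + (y - 3)^2 = (x - (-2))^2 + (y - (-2))^2
The x^2 and y^2 terms cancel: -10x + (-10)y = 8 - 18 = -10
Simplify: x + y = 1
Locus: Perpendicular bisector of the segment from (3, 3) to (-2, -2): the line x + y = 1


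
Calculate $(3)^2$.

(a + bi)^2 = a^2 - b^2 + 2abi
= 3^2 - 0^2 + 2*3*0i
= 9


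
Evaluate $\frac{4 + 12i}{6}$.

Divisor is real, so divide each part by 6:
= 2/3 + 2i


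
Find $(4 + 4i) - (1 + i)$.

(4 - 1) + (4 - 1)i = 3 + 3i


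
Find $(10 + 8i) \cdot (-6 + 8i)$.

(a1*a2 - b1*b2) + (a1*b2 + b1*a2)i
= (-60 - 64) + (80 + (-48))i
= -124 + 32i


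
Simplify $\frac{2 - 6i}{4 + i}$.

Multiply numerator and denominator by conjugate (4 - i):
= (2 - 6i)(4 - i) / (4^2 + 1^2)
= (2 - 26i) / 17
= 2/17 - (26/17)i


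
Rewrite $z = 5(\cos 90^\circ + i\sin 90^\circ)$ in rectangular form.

a = r cos θ = 5 * 0 = 0
b = r sin θ = 5 * 1 = 5
z = 5i


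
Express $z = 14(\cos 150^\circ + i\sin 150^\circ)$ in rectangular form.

a = r cos θ = 14 * -sqrt(3)/2 = -7*sqrt(3)
b = r sin θ = 14 * 1/2 = 7
z = -7*sqrt(3) + 7i


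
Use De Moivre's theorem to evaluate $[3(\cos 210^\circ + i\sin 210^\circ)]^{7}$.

By De Moivre: z^n = r^n(cos(nθ) + i sin(nθ))
= 3^7(cos(7*210°) + i sin(7*210°))
= 2187(cos 30° + i sin 30°)
= 2187*sqrt(3)/2 + (2187/2)i


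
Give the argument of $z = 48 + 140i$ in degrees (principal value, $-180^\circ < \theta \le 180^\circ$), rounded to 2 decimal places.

θ = arctan(b/a) = arctan(140/48) (quadrant-adjusted) = 71.08°


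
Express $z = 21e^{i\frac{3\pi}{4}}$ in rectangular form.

a = r cos θ = 21 * -sqrt(2)/2 = -21*sqrt(2)/2
b = r sin θ = 21 * sqrt(2)/2 = 21*sqrt(2)/2
z = -21*sqrt(2)/2 + (21*sqrt(2)/2)i


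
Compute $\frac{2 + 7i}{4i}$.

Multiply numerator and denominator by conjugate (-4i):
= (2 + 7i)(-4i) / (0^2 + 4^2)
= (28 - 8i) / 16
Divide through by 4: (7 - 2i) / 4
= 7/4 - (1/2)i


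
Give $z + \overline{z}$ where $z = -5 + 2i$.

z + conjugate(z) = (a + bi) + (a - bi) = 2a
= 2 * (-5) = -10


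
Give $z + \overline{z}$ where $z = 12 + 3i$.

z + conjugate(z) = (a + bi) + (a - bi) = 2a
= 2 * 12 = 24


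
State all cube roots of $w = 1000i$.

|w| = 1000, arg(w) = 90°
Root modulus = 1000^(1/3) = 10
Root arguments: θ_k = (90° + 360°k)/3 for k = 0, 1, ..., 2
Roots: 5*sqrt(3) + 5i, -5*sqrt(3) + 5i, -10i


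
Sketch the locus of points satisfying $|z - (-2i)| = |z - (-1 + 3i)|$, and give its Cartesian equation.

|z - z1| = |z - z2| means z is equidistant from z1 and z2,
i.e. the perpendicular bisector of the segment from (0, -2) to (-1, 3) (midpoint (-1/2, 1/2)).
With z = x + yi, square both sides:
(x - 0)^2 + (y - (-2))^2 = (x - (-1))^2 + (y - 3)^2
The x^2 and y^2 terms cancel: -2x + 10y = 10 - 4 = 6
Simplify: x - 5y = -3
Locus: Perpendicular bisector of the segment from (0, -2) to (-1, 3): the line x - 5y = -3


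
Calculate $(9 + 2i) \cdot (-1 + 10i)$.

(a1*a2 - b1*b2) + (a1*b2 + b1*a2)i
= (-9 - 20) + (90 + (-2))i
= -29 + 88i


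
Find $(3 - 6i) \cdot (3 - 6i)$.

(a1*a2 - b1*b2) + (a1*b2 + b1*a2)i
= (9 - 36) + (-18 + (-18))i
= -27 - 36i


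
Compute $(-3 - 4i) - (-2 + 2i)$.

(-3 - (-2)) + (-4 - 2)i = -1 - 6i


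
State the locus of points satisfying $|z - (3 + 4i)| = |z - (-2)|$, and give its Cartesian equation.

|z - z1| = |z - z2| means z is equidistant from z1 and z2,
i.e. the perpendicular bisector of the segment from (3, 4) to (-2, 0) (midpoint (1/2, 2)).
With z = x + yi, square both sides:
(x - 3)^2 + (y - 4)^2 = (x - (-2))^2 + (y - 0)^2
The x^2 and y^2 terms cancel: -10x + (-8)y = 4 - 25 = -21
Simplify: 10x + 8y = 21
Locus: Perpendicular bisector of the segment from (3, 4) to (-2, 0): the line 10x + 8y = 21


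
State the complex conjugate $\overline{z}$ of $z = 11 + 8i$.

If z = a + bi, then conjugate(z) = a - bi
conjugate(11 + 8i) = 11 - 8i


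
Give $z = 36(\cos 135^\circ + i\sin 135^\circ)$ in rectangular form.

a = r cos θ = 36 * -sqrt(2)/2 = -18*sqrt(2)
b = r sin θ = 36 * sqrt(2)/2 = 18*sqrt(2)
z = -18*sqrt(2) + 18*sqrt(2)i


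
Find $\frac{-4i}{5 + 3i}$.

Multiply numerator and denominator by conjugate (5 - 3i):
= (-4i)(5 - 3i) / (5^2 + 3^2)
= (-12 - 20i) / 34
Divide through by 2: (-6 - 10i) / 17
= -6/17 - (10/17)i


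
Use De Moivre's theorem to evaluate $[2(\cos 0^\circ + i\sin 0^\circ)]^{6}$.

By De Moivre: z^n = r^n(cos(nθ) + i sin(nθ))
= 2^6(cos(6*0°) + i sin(6*0°))
= 64(cos 0° + i sin 0°)
= 64


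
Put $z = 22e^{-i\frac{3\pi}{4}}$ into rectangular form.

a = r cos θ = 22 * -sqrt(2)/2 = -11*sqrt(2)
b = r sin θ = 22 * -sqrt(2)/2 = -11*sqrt(2)
z = -11*sqrt(2) - 11*sqrt(2)i


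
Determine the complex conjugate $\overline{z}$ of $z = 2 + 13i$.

If z = a + bi, then conjugate(z) = a - bi
conjugate(2 + 13i) = 2 - 13i


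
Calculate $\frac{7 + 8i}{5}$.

Divisor is real, so divide each part by 5:
= 7/5 + (8/5)i


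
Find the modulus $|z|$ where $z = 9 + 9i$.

|z| = sqrt(a^2 + b^2) = sqrt(9^2 + 9^2) = sqrt(162) = sqrt(162)


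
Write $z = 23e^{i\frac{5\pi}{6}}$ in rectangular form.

a = r cos θ = 23 * -sqrt(3)/2 = -23*sqrt(3)/2
b = r sin θ = 23 * 1/2 = 23/2
z = -23*sqrt(3)/2 + (23/2)i


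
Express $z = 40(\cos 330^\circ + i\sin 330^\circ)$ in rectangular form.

a = r cos θ = 40 * sqrt(3)/2 = 20*sqrt(3)
b = r sin θ = 40 * -1/2 = -20
z = 20*sqrt(3) - 20i


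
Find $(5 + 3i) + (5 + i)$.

(5 + 5) + (3 + 1)i = 10 + 4i


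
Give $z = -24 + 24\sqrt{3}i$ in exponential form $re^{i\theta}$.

r = |z| = sqrt((-24)^2 + (24*sqrt(3))^2) = sqrt(576 + 1728) = sqrt(2304) = 48
θ = arctan(b/a) = arctan(41.5692/-24) (quadrant-adjusted) = 120° = 2π/3
z = 48e^(i*2π/3)


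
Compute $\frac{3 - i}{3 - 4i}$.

Multiply numerator and denominator by conjugate (3 + 4i):
= (3 - i)(3 + 4i) / (3^2 + (-4)^2)
= (13 + 9i) / 25
= 13/25 + (9/25)i


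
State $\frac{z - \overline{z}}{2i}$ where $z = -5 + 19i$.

z - conjugate(z) = 2bi
(z - conjugate(z))/(2i) = 2bi/(2i) = b = 19


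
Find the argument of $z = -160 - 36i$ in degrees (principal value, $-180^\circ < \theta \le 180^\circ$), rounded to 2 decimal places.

θ = arctan(b/a) = arctan(-36/-160) (quadrant-adjusted) = -167.32°


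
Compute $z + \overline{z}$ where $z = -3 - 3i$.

z + conjugate(z) = (a + bi) + (a - bi) = 2a
= 2 * (-3) = -6


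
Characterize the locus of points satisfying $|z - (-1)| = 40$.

|z - z0| = r describes a circle centered at z0 with radius r
Here z0 = -1 and r = 40
Locus: Circle centered at (-1, 0) with radius 40


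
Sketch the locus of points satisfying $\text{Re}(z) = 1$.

Re(z) = x where z = x + yi; the equation x = 1 is satisfied by all points with that x-coordinate
Locus: Vertical line x = 1


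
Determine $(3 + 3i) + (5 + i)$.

(3 + 5) + (3 + 1)i = 8 + 4i


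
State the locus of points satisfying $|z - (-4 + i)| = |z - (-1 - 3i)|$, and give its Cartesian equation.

|z - z1| = |z - z2| means z is equidistant from z1 and z2,
i.e. the perpendicular bisector of the segment from (-4, 1) to (-1, -3) (midpoint (-5/2, -1)).
With z = x + yi, square both sides:
(x - (-4))^2 + (y - 1)^2 = (x - (-1))^2 + (y - (-3))^2
The x^2 and y^2 terms cancel: 6x + (-8)y = 10 - 17 = -7
Simplify: 6x - 8y = -7
Locus: Perpendicular bisector of the segment from (-4, 1) to (-1, -3): the line 6x - 8y = -7


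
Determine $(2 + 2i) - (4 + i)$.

(2 - 4) + (2 - 1)i = -2 + i


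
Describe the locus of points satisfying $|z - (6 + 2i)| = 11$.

|z - z0| = r describes a circle centered at z0 with radius r
Here z0 = 6 + 2i and r = 11
Locus: Circle centered at (6, 2) with radius 11


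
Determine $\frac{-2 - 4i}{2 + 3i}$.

Multiply numerator and denominator by conjugate (2 - 3i):
= (-2 - 4i)(2 - 3i) / (2^2 + 3^2)
= (-16 - 2i) / 13
= -16/13 - (2/13)i


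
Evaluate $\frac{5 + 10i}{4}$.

Divisor is real, so divide each part by 4:
= 5/4 + (5/2)i


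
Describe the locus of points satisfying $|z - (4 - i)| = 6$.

|z - z0| = r describes a circle centered at z0 with radius r
Here z0 = 4 - i and r = 6
Locus: Circle centered at (4, -1) with radius 6


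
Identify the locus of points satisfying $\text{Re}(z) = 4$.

Re(z) = x where z = x + yi; the equation x = 4 is satisfied by all points with that x-coordinate
Locus: Vertical line x = 4


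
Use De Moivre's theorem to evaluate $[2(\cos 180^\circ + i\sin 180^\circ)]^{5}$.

By De Moivre: z^n = r^n(cos(nθ) + i sin(nθ))
= 2^5(cos(5*180°) + i sin(5*180°))
= 32(cos 180° + i sin 180°)
= -32


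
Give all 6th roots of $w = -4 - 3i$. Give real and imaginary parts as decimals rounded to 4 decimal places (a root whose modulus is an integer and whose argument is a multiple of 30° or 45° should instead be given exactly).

|w| = 5, arg(w) ≈ 216.869898°
Root modulus = 5^(1/6) ≈ 1.307660
Root arguments: θ_k = (arg(w) + 360°k)/6 for k = 0, 1, ..., 5
Compute each root as (root modulus)(cos θ_k + i sin θ_k) using full-precision intermediates, then round to 4 decimal places.
Roots: 1.0560 + 0.7713i, -0.1400 + 1.3001i, -1.1959 + 0.5288i, -1.0560 - 0.7713i, 0.1400 - 1.3001i, 1.1959 - 0.5288i


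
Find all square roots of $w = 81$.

|w| = 81, arg(w) = 0°
Root modulus = 81^(1/2) = 9
Root arguments: θ_k = (0° + 360°k)/2 for k = 0, 1, ..., 1
Roots: 9, -9


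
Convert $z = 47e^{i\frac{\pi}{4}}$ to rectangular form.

a = r cos θ = 47 * sqrt(2)/2 = 47*sqrt(2)/2
b = r sin θ = 47 * sqrt(2)/2 = 47*sqrt(2)/2
z = 47*sqrt(2)/2 + (47*sqrt(2)/2)i


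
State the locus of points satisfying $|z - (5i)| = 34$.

|z - z0| = r describes a circle centered at z0 with radius r
Here z0 = 5i and r = 34
Locus: Circle centered at (0, 5) with radius 34


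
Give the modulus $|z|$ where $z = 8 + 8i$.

|z| = sqrt(a^2 + b^2) = sqrt(8^2 + 8^2) = sqrt(128) = sqrt(128)


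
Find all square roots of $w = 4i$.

|w| = 4, arg(w) = 90°
Root modulus = 4^(1/2) = 2
Root arguments: θ_k = (90° + 360°k)/2 for k = 0, 1, ..., 1
Roots: sqrt(2) + sqrt(2)i, -sqrt(2) - sqrt(2)i


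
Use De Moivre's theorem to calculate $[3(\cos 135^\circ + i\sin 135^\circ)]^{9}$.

By De Moivre: z^n = r^n(cos(nθ) + i sin(nθ))
= 3^9(cos(9*135°) + i sin(9*135°))
= 19683(cos 135° + i sin 135°)
= -19683*sqrt(2)/2 + (19683*sqrt(2)/2)i


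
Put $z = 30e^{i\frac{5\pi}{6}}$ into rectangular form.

a = r cos θ = 30 * -sqrt(3)/2 = -15*sqrt(3)
b = r sin θ = 30 * 1/2 = 15
z = -15*sqrt(3) + 15i


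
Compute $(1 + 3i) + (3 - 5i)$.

(1 + 3) + (3 + (-5))i = 4 - 2i


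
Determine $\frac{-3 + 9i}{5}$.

Divisor is real, so divide each part by 5:
= -3/5 + (9/5)i
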